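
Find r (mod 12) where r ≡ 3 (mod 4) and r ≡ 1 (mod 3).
M = 4 × 3 = 12. M₁ = 3, y₁ ≡ 3 (mod 4). M₂ = 4, y₂ ≡ 1 (mod 3). r = 3×3×3 + 1×4×1 ≡ 7 (mod 12)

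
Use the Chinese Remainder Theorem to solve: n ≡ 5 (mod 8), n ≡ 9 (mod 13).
M = 8 × 13 = 104. M₁ = 13, y₁ ≡ 5 (mod 8). M₂ = 8, y₂ ≡ 5 (mod 13). n = 5×13×5 + 9×8×5 ≡ 61 (mod 104)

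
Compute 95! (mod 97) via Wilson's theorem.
(96)! = (95)! × (96) ≡ -1 (mod 97). So (95)! ≡ -1 × (96)^(-1) ≡ (-1)×(-1) = 1 (mod 97)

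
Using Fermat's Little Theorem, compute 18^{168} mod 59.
51

By Fermat's Little Theorem, a^(p-1) ≡ 1 (mod p) for prime p and gcd(a, p) = 1
Here p = 59, so 18^58 ≡ 1 (mod 59)
We can reduce the exponent: 168 mod 58 = 52
So 18^168 ≡ 18^52 (mod 59)
Computing: 18^52 mod 59 = 51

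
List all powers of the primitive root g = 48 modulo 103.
g^1, g^2, ..., g^{102} mod 103: {48, 38, 73, 2, 96, 76, 43, 4, 89, 49, 86, 8, 75, 98, 69, 16, 47, 93, 35, 32, 94, 83, 70, 64, 85, 63, 37, 25, 67, 23, 74, 50, 31, 46, 45, 100, 62, 92, 90, 97, 21, 81, 77, 91, 42, 59, 51, 79, 84, 15, 102, 55, 65, 30, 101, 7, 27, 60, 99, 14, 54, 17, 95, 28, 5, 34, 87, 56, 10, 68, 71, 9, 20, 33, 39, 18, 40, 66, 78, 36, 80, 29, 53, 72, 57, 58, 3, 41, 11, 13, 6, 82, 22, 26, 12, 61, 44, 52, 24, 19, 88, 1}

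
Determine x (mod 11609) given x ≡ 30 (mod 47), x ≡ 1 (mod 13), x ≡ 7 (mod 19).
6657

Using the Chinese Remainder Theorem:
M = product of moduli = 11609
For equation 1: M_1 = 247, 247 ≡ 12 (mod 47), inverse of 247 mod 47 is 4 (check: 12 × 4 = 48 ≡ 1 (mod 47))
For equation 2: M_2 = 893, 893 ≡ 9 (mod 13), inverse of 893 mod 13 is 3 (check: 9 × 3 = 27 ≡ 1 (mod 13))
For equation 3: M_3 = 611, 611 ≡ 3 (mod 19), inverse of 611 mod 19 is 13 (check: 3 × 13 = 39 ≡ 1 (mod 19))
Combine: x ≡ Σ r_i×M_i×(M_i⁻¹ mod m_i) = 30×247×4 + 1×893×3 + 7×611×13 = 29640 + 2679 + 55601 = 87920
87920 mod 11609 = 6657
x ≡ 6657 (mod 11609)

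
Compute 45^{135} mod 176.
133

Using successive squaring:
Binary expansion of 135: 10000111
Powers of 45 mod 176 (each is the square of the previous):
  45^1 ≡ 45 (mod 176)
  45^2 ≡ 45² = 2025 ≡ 89 (mod 176)
  45^4 ≡ 89² = 7921 ≡ 1 (mod 176)
  45^8 ≡ 1² = 1 ≡ 1 (mod 176)
  45^16 ≡ 1² = 1 ≡ 1 (mod 176)
  45^32 ≡ 1² = 1 ≡ 1 (mod 176)
  45^64 ≡ 1² = 1 ≡ 1 (mod 176)
  45^128 ≡ 1² = 1 ≡ 1 (mod 176)
135 = 128 + 4 + 2 + 1, so 45^135 = 45^128 × 45^4 × 45^2 × 45^1 ≡ 1 × 1 × 89 × 45 (mod 176)
Multiplying step by step:
  1 × 1 = 1 ≡ 1 (mod 176)
  1 × 89 = 89 ≡ 89 (mod 176)
  89 × 45 = 4005 ≡ 133 (mod 176)
Result: 45^135 ≡ 133 (mod 176)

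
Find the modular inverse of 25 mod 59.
25^(-1) ≡ 26 (mod 59). Verification: 25 × 26 = 650 ≡ 1 (mod 59)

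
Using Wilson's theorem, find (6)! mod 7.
By Wilson's theorem, (6)! ≡ -1 ≡ 6 (mod 7)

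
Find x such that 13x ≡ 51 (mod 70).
47

Since gcd(13, 70) = 1 divides 51, a solution exists.
Multiply both sides by the inverse of 13 mod 70:
  13^(-1) mod 70 = 27
  x ≡ 27 × 51 ≡ 1377 ≡ 47 (mod 70)
Verification: 13 × 47 = 611 = 8 × 70 + 51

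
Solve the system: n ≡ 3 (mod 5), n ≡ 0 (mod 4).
M = 5 × 4 = 20. M₁ = 4, y₁ ≡ 4 (mod 5). M₂ = 5, y₂ ≡ 1 (mod 4). n = 3×4×4 + 0×5×1 ≡ 8 (mod 20)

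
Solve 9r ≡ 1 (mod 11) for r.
9^(-1) ≡ 5 (mod 11). Verification: 9 × 5 = 45 ≡ 1 (mod 11)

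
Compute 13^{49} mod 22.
17

Using successive squaring:
Binary expansion of 49: 110001
Powers of 13 mod 22 (each is the square of the previous):
  13^1 ≡ 13 (mod 22)
  13^2 ≡ 13² = 169 ≡ 15 (mod 22)
  13^4 ≡ 15² = 225 ≡ 5 (mod 22)
  13^8 ≡ 5² = 25 ≡ 3 (mod 22)
  13^16 ≡ 3² = 9 ≡ 9 (mod 22)
  13^32 ≡ 9² = 81 ≡ 15 (mod 22)
49 = 32 + 16 + 1, so 13^49 = 13^32 × 13^16 × 13^1 ≡ 15 × 9 × 13 (mod 22)
Multiplying step by step:
  15 × 9 = 135 ≡ 3 (mod 22)
  3 × 13 = 39 ≡ 17 (mod 22)
Result: 13^49 ≡ 17 (mod 22)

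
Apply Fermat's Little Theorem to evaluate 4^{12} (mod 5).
1

By Fermat's Little Theorem, a^(p-1) ≡ 1 (mod p) for prime p and gcd(a, p) = 1
Here p = 5, so 4^4 ≡ 1 (mod 5)
We can reduce the exponent: 12 mod 4 = 0
So 4^12 ≡ 4^0 (mod 5)
Computing: 4^0 mod 5 = 1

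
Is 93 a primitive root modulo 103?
p - 1 = 102 has prime divisors 2, 3, 17. Check 93^(102/q) mod 103 for each: 93^(102/2) = 93^51 ≡ 1, 93^(102/3) = 93^34 ≡ 1, 93^(102/17) = 93^6 ≡ 76 (mod 103). Since 93^51 ≡ 1 (mod 103), the order of 93 divides 51 (in fact the order is 17) ≠ 102, so it is not a primitive root.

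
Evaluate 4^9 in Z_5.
9 = 8 + 1 (binary 1001). Repeated squaring mod 5: 4^1 ≡ 4; 4^2 ≡ 4² = 16 ≡ 1; 4^4 ≡ 1² = 1 ≡ 1; 4^8 ≡ 1² = 1 ≡ 1. Multiply: 4^9 = 4^8 × 4^1 ≡ 1 × 4 (mod 5): 1 × 4 = 4 ≡ 4. So 4^9 ≡ 4 (mod 5).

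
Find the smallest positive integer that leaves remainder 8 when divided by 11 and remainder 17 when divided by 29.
M = 11 × 29 = 319. M₁ = 29, y₁ ≡ 8 (mod 11). M₂ = 11, y₂ ≡ 8 (mod 29). n = 8×29×8 + 17×11×8 ≡ 162 (mod 319). The smallest positive such number is 162.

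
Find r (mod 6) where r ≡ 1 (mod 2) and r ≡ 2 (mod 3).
M = 2 × 3 = 6. M₁ = 3, y₁ ≡ 1 (mod 2). M₂ = 2, y₂ ≡ 2 (mod 3). r = 1×3×1 + 2×2×2 ≡ 5 (mod 6)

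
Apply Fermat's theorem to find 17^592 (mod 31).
By Fermat: 17^{30} ≡ 1 (mod 31). 592 ≡ 22 (mod 30). So 17^{592} ≡ 17^{22} ≡ 19 (mod 31)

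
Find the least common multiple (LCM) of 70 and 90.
630

First find GCD(70, 90) using the Euclidean algorithm:
70 = 0 × 90 + 70
90 = 1 × 70 + 20
70 = 3 × 20 + 10
20 = 2 × 10 + 0
GCD(70, 90) = 10

LCM formula: LCM(a, b) = (a × b) / GCD(a, b)
LCM(70, 90) = (70 × 90) / 10
LCM(70, 90) = 6300 / 10
LCM(70, 90) = 630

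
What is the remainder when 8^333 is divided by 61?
Using Fermat: 8^{60} ≡ 1 (mod 61). 333 ≡ 33 (mod 60). So 8^{333} ≡ 8^{33} ≡ 37 (mod 61)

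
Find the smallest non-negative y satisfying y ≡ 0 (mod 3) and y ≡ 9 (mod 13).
M = 3 × 13 = 39. M₁ = 13, y₁ ≡ 1 (mod 3). M₂ = 3, y₂ ≡ 9 (mod 13). y = 0×13×1 + 9×3×9 ≡ 9 (mod 39)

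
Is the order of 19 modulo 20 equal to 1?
No, the actual order is 2, not 1.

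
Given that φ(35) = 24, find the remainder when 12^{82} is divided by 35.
By Euler: 12^{24} ≡ 1 (mod 35) since gcd(12, 35) = 1. 82 = 3×24 + 10. So 12^{82} ≡ 12^{10} ≡ 9 (mod 35)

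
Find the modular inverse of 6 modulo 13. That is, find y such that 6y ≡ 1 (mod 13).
11

Using Extended Euclidean Algorithm:
gcd(6, 13) = 1
Bezout coefficients: 6 × -2 + 13 × 1 = 1
So 6 × -2 ≡ 1 (mod 13)
The inverse is -2 mod 13 = 11
Verification: 6 × 11 = 66 = 5 × 13 + 1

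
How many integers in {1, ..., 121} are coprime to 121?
110

Prime factorization: 121 = 11^2
Using the formula φ(n) = n × Π(1 - 1/p) for each prime factor p:
φ(121) = 121 × (1 - 1/11)
φ(121) = 110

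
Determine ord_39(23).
Powers of 23 mod 39: 23^1≡23, 23^2≡22, 23^3≡38, 23^4≡16, 23^5≡17, 23^6≡1. Order = 6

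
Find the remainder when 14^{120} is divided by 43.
By Fermat: 14^{42} ≡ 1 (mod 43). 120 = 2×42 + 36. So 14^{120} ≡ 14^{36} ≡ 41 (mod 43)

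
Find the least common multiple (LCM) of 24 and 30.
120

First find GCD(24, 30) using the Euclidean algorithm:
24 = 0 × 30 + 24
30 = 1 × 24 + 6
24 = 4 × 6 + 0
GCD(24, 30) = 6

LCM formula: LCM(a, b) = (a × b) / GCD(a, b)
LCM(24, 30) = (24 × 30) / 6
LCM(24, 30) = 720 / 6
LCM(24, 30) = 120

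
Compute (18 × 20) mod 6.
0

(18 × 20) = 360
360 mod 6 = 0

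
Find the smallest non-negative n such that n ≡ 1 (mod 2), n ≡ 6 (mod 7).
13

Using the Chinese Remainder Theorem:
M = product of moduli = 14
For equation 1: M_1 = 7, 7 ≡ 1 (mod 2), inverse of 7 mod 2 is 1 (check: 1 × 1 = 1 ≡ 1 (mod 2))
For equation 2: M_2 = 2, 2 ≡ 2 (mod 7), inverse of 2 mod 7 is 4 (check: 2 × 4 = 8 ≡ 1 (mod 7))
Combine: n ≡ Σ r_i×M_i×(M_i⁻¹ mod m_i) = 1×7×1 + 6×2×4 = 7 + 48 = 55
55 mod 14 = 13
n ≡ 13 (mod 14)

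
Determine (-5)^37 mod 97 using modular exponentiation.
Using repeated squaring. (-5) ≡ 92 (mod 97). 37 = 32 + 4 + 1 (binary 100101). Repeated squaring mod 97: 92^1 ≡ 92; 92^2 ≡ 92² = 8464 ≡ 25; 92^4 ≡ 25² = 625 ≡ 43; 92^8 ≡ 43² = 1849 ≡ 6; 92^16 ≡ 6² = 36 ≡ 36; 92^32 ≡ 36² = 1296 ≡ 35. Multiply: (-5)^37 ≡ 92^32 × 92^4 × 92^1 ≡ 35 × 43 × 92 (mod 97): 35 × 43 = 1505 ≡ 50; 50 × 92 = 4600 ≡ 41. So (-5)^37 ≡ 41 (mod 97).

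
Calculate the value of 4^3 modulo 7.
3 = 2 + 1 (binary 11). Repeated squaring mod 7: 4^1 ≡ 4; 4^2 ≡ 4² = 16 ≡ 2. Multiply: 4^3 = 4^2 × 4^1 ≡ 2 × 4 (mod 7): 2 × 4 = 8 ≡ 1. So 4^3 ≡ 1 (mod 7).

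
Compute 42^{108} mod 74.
38

Using successive squaring:
Binary expansion of 108: 1101100
Powers of 42 mod 74 (each is the square of the previous):
  42^1 ≡ 42 (mod 74)
  42^2 ≡ 42² = 1764 ≡ 62 (mod 74)
  42^4 ≡ 62² = 3844 ≡ 70 (mod 74)
  42^8 ≡ 70² = 4900 ≡ 16 (mod 74)
  42^16 ≡ 16² = 256 ≡ 34 (mod 74)
  42^32 ≡ 34² = 1156 ≡ 46 (mod 74)
  42^64 ≡ 46² = 2116 ≡ 44 (mod 74)
108 = 64 + 32 + 8 + 4, so 42^108 = 42^64 × 42^32 × 42^8 × 42^4 ≡ 44 × 46 × 16 × 70 (mod 74)
Multiplying step by step:
  44 × 46 = 2024 ≡ 26 (mod 74)
  26 × 16 = 416 ≡ 46 (mod 74)
  46 × 70 = 3220 ≡ 38 (mod 74)
Result: 42^108 ≡ 38 (mod 74)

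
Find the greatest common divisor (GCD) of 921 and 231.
3

Using the Euclidean algorithm:
921 = 3 × 231 + 228
231 = 1 × 228 + 3
228 = 76 × 3 + 0

GCD(921, 231) = 3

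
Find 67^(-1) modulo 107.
8

Using Extended Euclidean Algorithm:
gcd(67, 107) = 1
Bezout coefficients: 67 × 8 + 107 × -5 = 1
So 67 × 8 ≡ 1 (mod 107)
The inverse is 8 mod 107 = 8
Verification: 67 × 8 = 536 = 5 × 107 + 1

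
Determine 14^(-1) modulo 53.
14^(-1) ≡ 19 (mod 53). Verification: 14 × 19 = 266 ≡ 1 (mod 53)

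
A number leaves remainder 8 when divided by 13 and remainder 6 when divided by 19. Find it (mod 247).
M = 13 × 19 = 247. M₁ = 19, y₁ ≡ 11 (mod 13). M₂ = 13, y₂ ≡ 3 (mod 19). y = 8×19×11 + 6×13×3 ≡ 177 (mod 247)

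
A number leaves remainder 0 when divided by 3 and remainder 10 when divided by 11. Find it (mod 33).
M = 3 × 11 = 33. M₁ = 11, y₁ ≡ 2 (mod 3). M₂ = 3, y₂ ≡ 4 (mod 11). x = 0×11×2 + 10×3×4 ≡ 21 (mod 33)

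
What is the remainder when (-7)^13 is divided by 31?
Using repeated squaring. (-7) ≡ 24 (mod 31). 13 = 8 + 4 + 1 (binary 1101). Repeated squaring mod 31: 24^1 ≡ 24; 24^2 ≡ 24² = 576 ≡ 18; 24^4 ≡ 18² = 324 ≡ 14; 24^8 ≡ 14² = 196 ≡ 10. Multiply: (-7)^13 ≡ 24^8 × 24^4 × 24^1 ≡ 10 × 14 × 24 (mod 31): 10 × 14 = 140 ≡ 16; 16 × 24 = 384 ≡ 12. So (-7)^13 ≡ 12 (mod 31).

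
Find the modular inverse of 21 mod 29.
21^(-1) ≡ 18 (mod 29). Verification: 21 × 18 = 378 ≡ 1 (mod 29)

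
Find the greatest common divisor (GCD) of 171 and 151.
1

Using the Euclidean algorithm:
171 = 1 × 151 + 20
151 = 7 × 20 + 11
20 = 1 × 11 + 9
11 = 1 × 9 + 2
9 = 4 × 2 + 1
2 = 2 × 1 + 0

GCD(171, 151) = 1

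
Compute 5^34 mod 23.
Using Fermat: 5^{22} ≡ 1 (mod 23). 34 ≡ 12 (mod 22). So 5^{34} ≡ 5^{12} ≡ 18 (mod 23)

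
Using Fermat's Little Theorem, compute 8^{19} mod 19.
8

By Fermat's Little Theorem, a^(p-1) ≡ 1 (mod p) for prime p and gcd(a, p) = 1
Here p = 19, so 8^18 ≡ 1 (mod 19)
We can reduce the exponent: 19 mod 18 = 1
So 8^19 ≡ 8^1 (mod 19)
Computing: 8^1 mod 19 = 8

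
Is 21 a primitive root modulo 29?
Yes

To verify, check if 21^(28/q) ≢ 1 (mod 29) for each prime divisor q of 28
Divisors of 28 = 28: [1, 2, 4, 7, 14, 28]
  21^(28/2) = 21^14 ≡ 28 (mod 29)
  21^(28/7) = 21^4 ≡ 7 (mod 29)
Conclusion: 21 is a primitive root modulo 29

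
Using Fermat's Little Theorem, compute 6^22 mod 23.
By Fermat's Little Theorem, 6^{22} ≡ 1 (mod 23) since 23 is prime and gcd(6, 23) = 1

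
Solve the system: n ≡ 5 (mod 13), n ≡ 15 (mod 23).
M = 13 × 23 = 299. M₁ = 23, y₁ ≡ 4 (mod 13). M₂ = 13, y₂ ≡ 16 (mod 23). n = 5×23×4 + 15×13×16 ≡ 291 (mod 299)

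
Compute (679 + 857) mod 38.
16

(679 + 857) = 1536
1536 mod 38 = 16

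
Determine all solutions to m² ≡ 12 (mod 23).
The square roots of 12 mod 23 are 9 and 14. Verify: 9² = 81 ≡ 12 (mod 23)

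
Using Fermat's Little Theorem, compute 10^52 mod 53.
By Fermat's Little Theorem, 10^{52} ≡ 1 (mod 53) since 53 is prime and gcd(10, 53) = 1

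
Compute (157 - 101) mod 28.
0

(157 - 101) = 56
56 mod 28 = 0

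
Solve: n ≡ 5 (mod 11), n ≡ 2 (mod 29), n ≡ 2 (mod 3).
M = 11 × 29 × 3 = 957. M₁ = 87, y₁ ≡ 10 (mod 11). M₂ = 33, y₂ ≡ 22 (mod 29). M₃ = 319, y₃ ≡ 1 (mod 3). n = 5×87×10 + 2×33×22 + 2×319×1 ≡ 698 (mod 957)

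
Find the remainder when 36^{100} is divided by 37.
By Fermat: 36^{36} ≡ 1 (mod 37). 100 = 2×36 + 28. So 36^{100} ≡ 36^{28} ≡ 1 (mod 37)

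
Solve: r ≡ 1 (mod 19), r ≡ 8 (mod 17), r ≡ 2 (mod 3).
M = 19 × 17 × 3 = 969. M₁ = 51, y₁ ≡ 3 (mod 19). M₂ = 57, y₂ ≡ 3 (mod 17). M₃ = 323, y₃ ≡ 2 (mod 3). r = 1×51×3 + 8×57×3 + 2×323×2 ≡ 875 (mod 969)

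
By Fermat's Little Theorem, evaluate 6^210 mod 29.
By Fermat: 6^{28} ≡ 1 (mod 29). 210 ≡ 14 (mod 28). So 6^{210} ≡ 6^{14} ≡ 1 (mod 29)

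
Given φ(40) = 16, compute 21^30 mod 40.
By Euler: 21^{16} ≡ 1 (mod 40) since gcd(21, 40) = 1. 30 = 1×16 + 14. So 21^{30} ≡ 21^{14} ≡ 1 (mod 40)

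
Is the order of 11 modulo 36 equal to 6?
Yes, ord_36(11) = 6.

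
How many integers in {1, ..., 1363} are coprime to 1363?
1288

Prime factorization: 1363 = 29 × 47
Using the formula φ(n) = n × Π(1 - 1/p) for each prime factor p:
φ(1363) = 1363 × (1 - 1/29) × (1 - 1/47)
φ(1363) = 1288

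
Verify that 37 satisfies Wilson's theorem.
(36)! mod 37 = 36. Since this equals -1 (mod 37), Wilson confirms 37 is prime.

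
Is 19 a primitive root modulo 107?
No

To verify, check if 19^(106/q) ≢ 1 (mod 107) for each prime divisor q of 106
Divisors of 106 = 106: [1, 2, 53, 106]
  19^(106/2) = 19^53 ≡ 1 (mod 107)
  19^(106/53) = 19^2 ≡ 40 (mod 107)
Conclusion: 19 is not a primitive root modulo 107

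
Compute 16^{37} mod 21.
16

Using successive squaring:
Binary expansion of 37: 100101
Powers of 16 mod 21 (each is the square of the previous):
  16^1 ≡ 16 (mod 21)
  16^2 ≡ 16² = 256 ≡ 4 (mod 21)
  16^4 ≡ 4² = 16 ≡ 16 (mod 21)
  16^8 ≡ 16² = 256 ≡ 4 (mod 21)
  16^16 ≡ 4² = 16 ≡ 16 (mod 21)
  16^32 ≡ 16² = 256 ≡ 4 (mod 21)
37 = 32 + 4 + 1, so 16^37 = 16^32 × 16^4 × 16^1 ≡ 4 × 16 × 16 (mod 21)
Multiplying step by step:
  4 × 16 = 64 ≡ 1 (mod 21)
  1 × 16 = 16 ≡ 16 (mod 21)
Result: 16^37 ≡ 16 (mod 21)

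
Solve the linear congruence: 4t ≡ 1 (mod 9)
7

Since gcd(4, 9) = 1 divides 1, a solution exists.
Multiply both sides by the inverse of 4 mod 9:
  4^(-1) mod 9 = 7
  x ≡ 7 × 1 ≡ 7 ≡ 7 (mod 9)
Verification: 4 × 7 = 28 = 3 × 9 + 1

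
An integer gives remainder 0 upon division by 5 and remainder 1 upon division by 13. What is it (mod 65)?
M = 5 × 13 = 65. M₁ = 13, y₁ ≡ 2 (mod 5). M₂ = 5, y₂ ≡ 8 (mod 13). m = 0×13×2 + 1×5×8 ≡ 40 (mod 65). The smallest positive such number is 40.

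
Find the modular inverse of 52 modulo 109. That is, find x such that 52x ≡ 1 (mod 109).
65

Using Extended Euclidean Algorithm:
gcd(52, 109) = 1
Bezout coefficients: 52 × -44 + 109 × 21 = 1
So 52 × -44 ≡ 1 (mod 109)
The inverse is -44 mod 109 = 65
Verification: 52 × 65 = 3380 = 31 × 109 + 1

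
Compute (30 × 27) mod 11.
7

(30 × 27) = 810
810 mod 11 = 7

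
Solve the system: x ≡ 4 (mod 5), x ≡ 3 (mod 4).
M = 5 × 4 = 20. M₁ = 4, y₁ ≡ 4 (mod 5). M₂ = 5, y₂ ≡ 1 (mod 4). x = 4×4×4 + 3×5×1 ≡ 19 (mod 20)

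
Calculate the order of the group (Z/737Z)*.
660

Prime factorization: 737 = 11 × 67
Using the formula φ(n) = n × Π(1 - 1/p) for each prime factor p:
φ(737) = 737 × (1 - 1/11) × (1 - 1/67)
φ(737) = 660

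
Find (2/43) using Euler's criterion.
(2/43) = 2^{21} mod 43 = -1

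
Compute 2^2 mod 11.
2 = 2 (binary 10). Repeated squaring mod 11: 2^1 ≡ 2; 2^2 ≡ 2² = 4 ≡ 4. So 2^2 ≡ 4 (mod 11).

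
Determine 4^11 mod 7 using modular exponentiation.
Using Fermat: 4^{6} ≡ 1 (mod 7). 11 ≡ 5 (mod 6). So 4^{11} ≡ 4^{5} ≡ 2 (mod 7)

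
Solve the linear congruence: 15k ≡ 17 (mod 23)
18

Since gcd(15, 23) = 1 divides 17, a solution exists.
Multiply both sides by the inverse of 15 mod 23:
  15^(-1) mod 23 = 20
  x ≡ 20 × 17 ≡ 340 ≡ 18 (mod 23)
Verification: 15 × 18 = 270 = 11 × 23 + 17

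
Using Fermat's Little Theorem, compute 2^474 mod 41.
By Fermat: 2^{40} ≡ 1 (mod 41). 474 ≡ 34 (mod 40). So 2^{474} ≡ 2^{34} ≡ 25 (mod 41)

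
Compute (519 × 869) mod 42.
15

(519 × 869) = 451011
451011 mod 42 = 15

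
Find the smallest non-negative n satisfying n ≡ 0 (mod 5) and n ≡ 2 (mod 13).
M = 5 × 13 = 65. M₁ = 13, y₁ ≡ 2 (mod 5). M₂ = 5, y₂ ≡ 8 (mod 13). n = 0×13×2 + 2×5×8 ≡ 15 (mod 65)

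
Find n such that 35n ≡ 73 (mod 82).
63

Since gcd(35, 82) = 1 divides 73, a solution exists.
Multiply both sides by the inverse of 35 mod 82:
  35^(-1) mod 82 = 75
  x ≡ 75 × 73 ≡ 5475 ≡ 63 (mod 82)
Verification: 35 × 63 = 2205 = 26 × 82 + 73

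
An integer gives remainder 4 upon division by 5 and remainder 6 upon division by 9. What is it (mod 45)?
M = 5 × 9 = 45. M₁ = 9, y₁ ≡ 4 (mod 5). M₂ = 5, y₂ ≡ 2 (mod 9). z = 4×9×4 + 6×5×2 ≡ 24 (mod 45). The smallest positive such number is 24.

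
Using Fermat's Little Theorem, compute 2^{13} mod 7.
2

By Fermat's Little Theorem, a^(p-1) ≡ 1 (mod p) for prime p and gcd(a, p) = 1
Here p = 7, so 2^6 ≡ 1 (mod 7)
We can reduce the exponent: 13 mod 6 = 1
So 2^13 ≡ 2^1 (mod 7)
Computing: 2^1 mod 7 = 2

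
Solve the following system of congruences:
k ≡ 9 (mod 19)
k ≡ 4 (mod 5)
9

Using the Chinese Remainder Theorem:
M = product of moduli = 95
For equation 1: M_1 = 5, 5 ≡ 5 (mod 19), inverse of 5 mod 19 is 4 (check: 5 × 4 = 20 ≡ 1 (mod 19))
For equation 2: M_2 = 19, 19 ≡ 4 (mod 5), inverse of 19 mod 5 is 4 (check: 4 × 4 = 16 ≡ 1 (mod 5))
Combine: k ≡ Σ r_i×M_i×(M_i⁻¹ mod m_i) = 9×5×4 + 4×19×4 = 180 + 304 = 484
484 mod 95 = 9
k ≡ 9 (mod 95)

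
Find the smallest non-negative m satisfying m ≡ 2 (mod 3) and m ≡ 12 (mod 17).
M = 3 × 17 = 51. M₁ = 17, y₁ ≡ 2 (mod 3). M₂ = 3, y₂ ≡ 6 (mod 17). m = 2×17×2 + 12×3×6 ≡ 29 (mod 51)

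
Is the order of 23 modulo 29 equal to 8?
No, the actual order is 7, not 8.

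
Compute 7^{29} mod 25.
7

Using successive squaring:
Binary expansion of 29: 11101
Powers of 7 mod 25 (each is the square of the previous):
  7^1 ≡ 7 (mod 25)
  7^2 ≡ 7² = 49 ≡ 24 (mod 25)
  7^4 ≡ 24² = 576 ≡ 1 (mod 25)
  7^8 ≡ 1² = 1 ≡ 1 (mod 25)
  7^16 ≡ 1² = 1 ≡ 1 (mod 25)
29 = 16 + 8 + 4 + 1, so 7^29 = 7^16 × 7^8 × 7^4 × 7^1 ≡ 1 × 1 × 1 × 7 (mod 25)
Multiplying step by step:
  1 × 1 = 1 ≡ 1 (mod 25)
  1 × 1 = 1 ≡ 1 (mod 25)
  1 × 7 = 7 ≡ 7 (mod 25)
Result: 7^29 ≡ 7 (mod 25)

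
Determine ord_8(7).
Powers of 7 mod 8: 7^1≡7, 7^2≡1. Order = 2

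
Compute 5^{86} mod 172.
25

Using successive squaring:
Binary expansion of 86: 1010110
Powers of 5 mod 172 (each is the square of the previous):
  5^1 ≡ 5 (mod 172)
  5^2 ≡ 5² = 25 ≡ 25 (mod 172)
  5^4 ≡ 25² = 625 ≡ 109 (mod 172)
  5^8 ≡ 109² = 11881 ≡ 13 (mod 172)
  5^16 ≡ 13² = 169 ≡ 169 (mod 172)
  5^32 ≡ 169² = 28561 ≡ 9 (mod 172)
  5^64 ≡ 9² = 81 ≡ 81 (mod 172)
86 = 64 + 16 + 4 + 2, so 5^86 = 5^64 × 5^16 × 5^4 × 5^2 ≡ 81 × 169 × 109 × 25 (mod 172)
Multiplying step by step:
  81 × 169 = 13689 ≡ 101 (mod 172)
  101 × 109 = 11009 ≡ 1 (mod 172)
  1 × 25 = 25 ≡ 25 (mod 172)
Result: 5^86 ≡ 25 (mod 172)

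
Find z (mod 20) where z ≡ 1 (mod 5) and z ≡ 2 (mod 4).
M = 5 × 4 = 20. M₁ = 4, y₁ ≡ 4 (mod 5). M₂ = 5, y₂ ≡ 1 (mod 4). z = 1×4×4 + 2×5×1 ≡ 6 (mod 20)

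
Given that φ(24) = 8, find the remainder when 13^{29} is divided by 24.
By Euler: 13^{8} ≡ 1 (mod 24) since gcd(13, 24) = 1. 29 = 3×8 + 5. So 13^{29} ≡ 13^{5} ≡ 13 (mod 24)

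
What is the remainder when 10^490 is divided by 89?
Using Fermat: 10^{88} ≡ 1 (mod 89). 490 ≡ 50 (mod 88). So 10^{490} ≡ 10^{50} ≡ 85 (mod 89)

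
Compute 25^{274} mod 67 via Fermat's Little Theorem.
59

By Fermat's Little Theorem, a^(p-1) ≡ 1 (mod p) for prime p and gcd(a, p) = 1
Here p = 67, so 25^66 ≡ 1 (mod 67)
We can reduce the exponent: 274 mod 66 = 10
So 25^274 ≡ 25^10 (mod 67)
Computing: 25^10 mod 67 = 59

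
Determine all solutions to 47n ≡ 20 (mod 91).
74

Since gcd(47, 91) = 1 divides 20, a solution exists.
Multiply both sides by the inverse of 47 mod 91:
  47^(-1) mod 91 = 31
  x ≡ 31 × 20 ≡ 620 ≡ 74 (mod 91)
Verification: 47 × 74 = 3478 = 38 × 91 + 20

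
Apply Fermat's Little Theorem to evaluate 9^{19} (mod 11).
5

By Fermat's Little Theorem, a^(p-1) ≡ 1 (mod p) for prime p and gcd(a, p) = 1
Here p = 11, so 9^10 ≡ 1 (mod 11)
We can reduce the exponent: 19 mod 10 = 9
So 9^19 ≡ 9^9 (mod 11)
Computing: 9^9 mod 11 = 5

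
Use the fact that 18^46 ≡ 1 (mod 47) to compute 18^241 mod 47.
By Fermat: 18^{46} ≡ 1 (mod 47). 241 ≡ 11 (mod 46). So 18^{241} ≡ 18^{11} ≡ 9 (mod 47)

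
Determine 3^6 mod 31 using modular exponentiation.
6 = 4 + 2 (binary 110). Repeated squaring mod 31: 3^1 ≡ 3; 3^2 ≡ 3² = 9 ≡ 9; 3^4 ≡ 9² = 81 ≡ 19. Multiply: 3^6 = 3^4 × 3^2 ≡ 19 × 9 (mod 31): 19 × 9 = 171 ≡ 16. So 3^6 ≡ 16 (mod 31).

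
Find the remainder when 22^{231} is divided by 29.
By Fermat: 22^{28} ≡ 1 (mod 29). 231 = 8×28 + 7. So 22^{231} ≡ 22^{7} ≡ 28 (mod 29)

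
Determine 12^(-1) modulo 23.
12^(-1) ≡ 2 (mod 23). Verification: 12 × 2 = 24 ≡ 1 (mod 23)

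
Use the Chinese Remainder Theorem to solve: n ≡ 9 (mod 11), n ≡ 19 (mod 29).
251

Using the Chinese Remainder Theorem:
M = product of moduli = 319
For equation 1: M_1 = 29, 29 ≡ 7 (mod 11), inverse of 29 mod 11 is 8 (check: 7 × 8 = 56 ≡ 1 (mod 11))
For equation 2: M_2 = 11, 11 ≡ 11 (mod 29), inverse of 11 mod 29 is 8 (check: 11 × 8 = 88 ≡ 1 (mod 29))
Combine: n ≡ Σ r_i×M_i×(M_i⁻¹ mod m_i) = 9×29×8 + 19×11×8 = 2088 + 1672 = 3760
3760 mod 319 = 251
n ≡ 251 (mod 319)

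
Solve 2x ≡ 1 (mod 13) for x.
2^(-1) ≡ 7 (mod 13). Verification: 2 × 7 = 14 ≡ 1 (mod 13)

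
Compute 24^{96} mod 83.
61

Using successive squaring:
Binary expansion of 96: 1100000
Powers of 24 mod 83 (each is the square of the previous):
  24^1 ≡ 24 (mod 83)
  24^2 ≡ 24² = 576 ≡ 78 (mod 83)
  24^4 ≡ 78² = 6084 ≡ 25 (mod 83)
  24^8 ≡ 25² = 625 ≡ 44 (mod 83)
  24^16 ≡ 44² = 1936 ≡ 27 (mod 83)
  24^32 ≡ 27² = 729 ≡ 65 (mod 83)
  24^64 ≡ 65² = 4225 ≡ 75 (mod 83)
96 = 64 + 32, so 24^96 = 24^64 × 24^32 ≡ 75 × 65 (mod 83)
Multiplying step by step:
  75 × 65 = 4875 ≡ 61 (mod 83)
Result: 24^96 ≡ 61 (mod 83)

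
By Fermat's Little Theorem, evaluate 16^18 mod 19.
By Fermat's Little Theorem, 16^{18} ≡ 1 (mod 19) since 19 is prime and gcd(16, 19) = 1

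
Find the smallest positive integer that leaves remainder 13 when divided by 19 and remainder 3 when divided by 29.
M = 19 × 29 = 551. M₁ = 29, y₁ ≡ 2 (mod 19). M₂ = 19, y₂ ≡ 26 (mod 29). m = 13×29×2 + 3×19×26 ≡ 32 (mod 551). The smallest positive such number is 32.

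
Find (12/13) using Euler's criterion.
(12/13) = 12^{6} mod 13 = 1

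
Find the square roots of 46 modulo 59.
The square roots of 46 mod 59 are 20 and 39. Verify: 20² = 400 ≡ 46 (mod 59)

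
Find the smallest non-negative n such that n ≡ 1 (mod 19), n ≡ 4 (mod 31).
438

Using the Chinese Remainder Theorem:
M = product of moduli = 589
For equation 1: M_1 = 31, 31 ≡ 12 (mod 19), inverse of 31 mod 19 is 8 (check: 12 × 8 = 96 ≡ 1 (mod 19))
For equation 2: M_2 = 19, 19 ≡ 19 (mod 31), inverse of 19 mod 31 is 18 (check: 19 × 18 = 342 ≡ 1 (mod 31))
Combine: n ≡ Σ r_i×M_i×(M_i⁻¹ mod m_i) = 1×31×8 + 4×19×18 = 248 + 1368 = 1616
1616 mod 589 = 438
n ≡ 438 (mod 589)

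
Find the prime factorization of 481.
13 × 37

Divide by primes starting from smallest:
481 ÷ 13 = 37
37 ÷ 37 = 1

481 = 13 × 37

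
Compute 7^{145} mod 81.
61

Using successive squaring:
Binary expansion of 145: 10010001
Powers of 7 mod 81 (each is the square of the previous):
  7^1 ≡ 7 (mod 81)
  7^2 ≡ 7² = 49 ≡ 49 (mod 81)
  7^4 ≡ 49² = 2401 ≡ 52 (mod 81)
  7^8 ≡ 52² = 2704 ≡ 31 (mod 81)
  7^16 ≡ 31² = 961 ≡ 70 (mod 81)
  7^32 ≡ 70² = 4900 ≡ 40 (mod 81)
  7^64 ≡ 40² = 1600 ≡ 61 (mod 81)
  7^128 ≡ 61² = 3721 ≡ 76 (mod 81)
145 = 128 + 16 + 1, so 7^145 = 7^128 × 7^16 × 7^1 ≡ 76 × 70 × 7 (mod 81)
Multiplying step by step:
  76 × 70 = 5320 ≡ 55 (mod 81)
  55 × 7 = 385 ≡ 61 (mod 81)
Result: 7^145 ≡ 61 (mod 81)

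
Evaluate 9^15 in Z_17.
Using repeated squaring. 15 = 8 + 4 + 2 + 1 (binary 1111). Repeated squaring mod 17: 9^1 ≡ 9; 9^2 ≡ 9² = 81 ≡ 13; 9^4 ≡ 13² = 169 ≡ 16; 9^8 ≡ 16² = 256 ≡ 1. Multiply: 9^15 = 9^8 × 9^4 × 9^2 × 9^1 ≡ 1 × 16 × 13 × 9 (mod 17): 1 × 16 = 16 ≡ 16; 16 × 13 = 208 ≡ 4; 4 × 9 = 36 ≡ 2. So 9^15 ≡ 2 (mod 17).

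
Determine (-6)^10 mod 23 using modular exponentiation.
(-6) ≡ 17 (mod 23). 10 = 8 + 2 (binary 1010). Repeated squaring mod 23: 17^1 ≡ 17; 17^2 ≡ 17² = 289 ≡ 13; 17^4 ≡ 13² = 169 ≡ 8; 17^8 ≡ 8² = 64 ≡ 18. Multiply: (-6)^10 ≡ 17^8 × 17^2 ≡ 18 × 13 (mod 23): 18 × 13 = 234 ≡ 4. So (-6)^10 ≡ 4 (mod 23).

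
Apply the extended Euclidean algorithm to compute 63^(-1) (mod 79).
Extended GCD: 63(-5) + 79(4) = 1. So 63^(-1) ≡ 74 ≡ 74 (mod 79). Verify: 63 × 74 = 4662 ≡ 1 (mod 79)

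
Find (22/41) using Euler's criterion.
(22/41) = 22^{20} mod 41 = -1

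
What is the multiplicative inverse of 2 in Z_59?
2^(-1) ≡ 30 (mod 59). Verification: 2 × 30 = 60 ≡ 1 (mod 59)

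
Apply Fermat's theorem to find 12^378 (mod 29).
By Fermat: 12^{28} ≡ 1 (mod 29). 378 ≡ 14 (mod 28). So 12^{378} ≡ 12^{14} ≡ 28 (mod 29)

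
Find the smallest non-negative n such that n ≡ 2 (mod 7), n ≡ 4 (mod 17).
72

Using the Chinese Remainder Theorem:
M = product of moduli = 119
For equation 1: M_1 = 17, 17 ≡ 3 (mod 7), inverse of 17 mod 7 is 5 (check: 3 × 5 = 15 ≡ 1 (mod 7))
For equation 2: M_2 = 7, 7 ≡ 7 (mod 17), inverse of 7 mod 17 is 5 (check: 7 × 5 = 35 ≡ 1 (mod 17))
Combine: n ≡ Σ r_i×M_i×(M_i⁻¹ mod m_i) = 2×17×5 + 4×7×5 = 170 + 140 = 310
310 mod 119 = 72
n ≡ 72 (mod 119)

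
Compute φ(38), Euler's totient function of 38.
18

Prime factorization: 38 = 2 × 19
Using the formula φ(n) = n × Π(1 - 1/p) for each prime factor p:
φ(38) = 38 × (1 - 1/2) × (1 - 1/19)
φ(38) = 18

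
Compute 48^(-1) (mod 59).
16

Using Extended Euclidean Algorithm:
gcd(48, 59) = 1
Bezout coefficients: 48 × 16 + 59 × -13 = 1
So 48 × 16 ≡ 1 (mod 59)
The inverse is 16 mod 59 = 16
Verification: 48 × 16 = 768 = 13 × 59 + 1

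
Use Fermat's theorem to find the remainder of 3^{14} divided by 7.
2

By Fermat's Little Theorem, a^(p-1) ≡ 1 (mod p) for prime p and gcd(a, p) = 1
Here p = 7, so 3^6 ≡ 1 (mod 7)
We can reduce the exponent: 14 mod 6 = 2
So 3^14 ≡ 3^2 (mod 7)
Computing: 3^2 mod 7 = 2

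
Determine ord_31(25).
Powers of 25 mod 31: 25^1≡25, 25^2≡5, 25^3≡1. Order = 3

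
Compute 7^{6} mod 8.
1

Using successive squaring:
Binary expansion of 6: 110
Powers of 7 mod 8 (each is the square of the previous):
  7^1 ≡ 7 (mod 8)
  7^2 ≡ 7² = 49 ≡ 1 (mod 8)
  7^4 ≡ 1² = 1 ≡ 1 (mod 8)
6 = 4 + 2, so 7^6 = 7^4 × 7^2 ≡ 1 × 1 (mod 8)
Multiplying step by step:
  1 × 1 = 1 ≡ 1 (mod 8)
Result: 7^6 ≡ 1 (mod 8)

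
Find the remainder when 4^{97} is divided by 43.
By Fermat: 4^{42} ≡ 1 (mod 43). 97 = 2×42 + 13. So 4^{97} ≡ 4^{13} ≡ 11 (mod 43)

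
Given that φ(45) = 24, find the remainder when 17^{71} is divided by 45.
By Euler: 17^{24} ≡ 1 (mod 45) since gcd(17, 45) = 1. 71 = 2×24 + 23. So 17^{71} ≡ 17^{23} ≡ 8 (mod 45)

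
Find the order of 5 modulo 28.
Powers of 5 mod 28: 5^1≡5, 5^2≡25, 5^3≡13, 5^4≡9, 5^5≡17, 5^6≡1. Order = 6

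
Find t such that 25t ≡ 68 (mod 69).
11

Since gcd(25, 69) = 1 divides 68, a solution exists.
Multiply both sides by the inverse of 25 mod 69:
  25^(-1) mod 69 = 58
  x ≡ 58 × 68 ≡ 3944 ≡ 11 (mod 69)
Verification: 25 × 11 = 275 = 3 × 69 + 68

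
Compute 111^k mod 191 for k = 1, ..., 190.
g^1, g^2, ..., g^{190} mod 191: {111, 97, 71, 50, 11, 75, 112, 17, 168, 121, 61, 86, 187, 129, 185, 98, 182, 147, 82, 125, 123, 92, 89, 138, 38, 16, 57, 24, 181, 36, 176, 54, 73, 81, 14, 26, 21, 39, 127, 154, 95, 40, 47, 60, 166, 90, 58, 135, 87, 107, 35, 65, 148, 2, 31, 3, 142, 100, 22, 150, 33, 34, 145, 51, 122, 172, 183, 67, 179, 5, 173, 103, 164, 59, 55, 184, 178, 85, 76, 32, 114, 48, 171, 72, 161, 108, 146, 162, 28, 52, 42, 78, 63, 117, 190, 80, 94, 120, 141, 180, 116, 79, 174, 23, 70, 130, 105, 4, 62, 6, 93, 9, 44, 109, 66, 68, 99, 102, 53, 153, 175, 134, 167, 10, 155, 15, 137, 118, 110, 177, 165, 170, 152, 64, 37, 96, 151, 144, 131, 25, 101, 133, 56, 104, 84, 156, 126, 43, 189, 160, 188, 49, 91, 169, 41, 158, 157, 46, 140, 69, 19, 8, 124, 12, 186, 18, 88, 27, 132, 136, 7, 13, 106, 115, 159, 77, 143, 20, 119, 30, 83, 45, 29, 163, 139, 149, 113, 128, 74, 1}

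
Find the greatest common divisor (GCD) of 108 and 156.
12

Using the Euclidean algorithm:
108 = 0 × 156 + 108
156 = 1 × 108 + 48
108 = 2 × 48 + 12
48 = 4 × 12 + 0

GCD(108, 156) = 12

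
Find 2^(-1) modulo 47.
24

Using Extended Euclidean Algorithm:
gcd(2, 47) = 1
Bezout coefficients: 2 × -23 + 47 × 1 = 1
So 2 × -23 ≡ 1 (mod 47)
The inverse is -23 mod 47 = 24
Verification: 2 × 24 = 48 = 1 × 47 + 1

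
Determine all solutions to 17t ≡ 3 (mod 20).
19

Since gcd(17, 20) = 1 divides 3, a solution exists.
Multiply both sides by the inverse of 17 mod 20:
  17^(-1) mod 20 = 13
  x ≡ 13 × 3 ≡ 39 ≡ 19 (mod 20)
Verification: 17 × 19 = 323 = 16 × 20 + 3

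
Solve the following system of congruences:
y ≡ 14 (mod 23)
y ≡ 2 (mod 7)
37

Using the Chinese Remainder Theorem:
M = product of moduli = 161
For equation 1: M_1 = 7, 7 ≡ 7 (mod 23), inverse of 7 mod 23 is 10 (check: 7 × 10 = 70 ≡ 1 (mod 23))
For equation 2: M_2 = 23, 23 ≡ 2 (mod 7), inverse of 23 mod 7 is 4 (check: 2 × 4 = 8 ≡ 1 (mod 7))
Combine: y ≡ Σ r_i×M_i×(M_i⁻¹ mod m_i) = 14×7×10 + 2×23×4 = 980 + 184 = 1164
1164 mod 161 = 37
y ≡ 37 (mod 161)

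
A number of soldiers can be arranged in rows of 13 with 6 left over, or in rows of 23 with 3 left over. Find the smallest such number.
M = 13 × 23 = 299. M₁ = 23, y₁ ≡ 4 (mod 13). M₂ = 13, y₂ ≡ 16 (mod 23). k = 6×23×4 + 3×13×16 ≡ 279 (mod 299). The smallest positive such number is 279.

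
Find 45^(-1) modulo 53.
33

Using Extended Euclidean Algorithm:
gcd(45, 53) = 1
Bezout coefficients: 45 × -20 + 53 × 17 = 1
So 45 × -20 ≡ 1 (mod 53)
The inverse is -20 mod 53 = 33
Verification: 45 × 33 = 1485 = 28 × 53 + 1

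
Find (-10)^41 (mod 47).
Using repeated squaring. (-10) ≡ 37 (mod 47). 41 = 32 + 8 + 1 (binary 101001). Repeated squaring mod 47: 37^1 ≡ 37; 37^2 ≡ 37² = 1369 ≡ 6; 37^4 ≡ 6² = 36 ≡ 36; 37^8 ≡ 36² = 1296 ≡ 27; 37^16 ≡ 27² = 729 ≡ 24; 37^32 ≡ 24² = 576 ≡ 12. Multiply: (-10)^41 ≡ 37^32 × 37^8 × 37^1 ≡ 12 × 27 × 37 (mod 47): 12 × 27 = 324 ≡ 42; 42 × 37 = 1554 ≡ 3. So (-10)^41 ≡ 3 (mod 47).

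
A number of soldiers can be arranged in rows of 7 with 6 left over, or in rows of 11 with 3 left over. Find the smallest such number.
M = 7 × 11 = 77. M₁ = 11, y₁ ≡ 2 (mod 7). M₂ = 7, y₂ ≡ 8 (mod 11). r = 6×11×2 + 3×7×8 ≡ 69 (mod 77). The smallest positive such number is 69.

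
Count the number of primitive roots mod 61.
Number of primitive roots mod 61 = φ(60) = 16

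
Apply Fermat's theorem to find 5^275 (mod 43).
By Fermat: 5^{42} ≡ 1 (mod 43). 275 = 6×42 + 23. So 5^{275} ≡ 5^{23} ≡ 18 (mod 43)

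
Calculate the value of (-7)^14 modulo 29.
Using repeated squaring. (-7) ≡ 22 (mod 29). 14 = 8 + 4 + 2 (binary 1110). Repeated squaring mod 29: 22^1 ≡ 22; 22^2 ≡ 22² = 484 ≡ 20; 22^4 ≡ 20² = 400 ≡ 23; 22^8 ≡ 23² = 529 ≡ 7. Multiply: (-7)^14 ≡ 22^8 × 22^4 × 22^2 ≡ 7 × 23 × 20 (mod 29): 7 × 23 = 161 ≡ 16; 16 × 20 = 320 ≡ 1. So (-7)^14 ≡ 1 (mod 29).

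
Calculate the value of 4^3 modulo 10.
3 = 2 + 1 (binary 11). Repeated squaring mod 10: 4^1 ≡ 4; 4^2 ≡ 4² = 16 ≡ 6. Multiply: 4^3 = 4^2 × 4^1 ≡ 6 × 4 (mod 10): 6 × 4 = 24 ≡ 4. So 4^3 ≡ 4 (mod 10).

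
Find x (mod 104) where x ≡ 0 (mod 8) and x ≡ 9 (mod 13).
M = 8 × 13 = 104. M₁ = 13, y₁ ≡ 5 (mod 8). M₂ = 8, y₂ ≡ 5 (mod 13). x = 0×13×5 + 9×8×5 ≡ 48 (mod 104)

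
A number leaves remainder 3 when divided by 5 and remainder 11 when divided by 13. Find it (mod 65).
M = 5 × 13 = 65. M₁ = 13, y₁ ≡ 2 (mod 5). M₂ = 5, y₂ ≡ 8 (mod 13). t = 3×13×2 + 11×5×8 ≡ 63 (mod 65)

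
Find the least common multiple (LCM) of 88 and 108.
2376

First find GCD(88, 108) using the Euclidean algorithm:
88 = 0 × 108 + 88
108 = 1 × 88 + 20
88 = 4 × 20 + 8
20 = 2 × 8 + 4
8 = 2 × 4 + 0
GCD(88, 108) = 4

LCM formula: LCM(a, b) = (a × b) / GCD(a, b)
LCM(88, 108) = (88 × 108) / 4
LCM(88, 108) = 9504 / 4
LCM(88, 108) = 2376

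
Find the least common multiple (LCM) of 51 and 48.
816

First find GCD(51, 48) using the Euclidean algorithm:
51 = 1 × 48 + 3
48 = 16 × 3 + 0
GCD(51, 48) = 3

LCM formula: LCM(a, b) = (a × b) / GCD(a, b)
LCM(51, 48) = (51 × 48) / 3
LCM(51, 48) = 2448 / 3
LCM(51, 48) = 816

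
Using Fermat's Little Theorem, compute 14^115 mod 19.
By Fermat: 14^{18} ≡ 1 (mod 19). 115 = 6×18 + 7. So 14^{115} ≡ 14^{7} ≡ 3 (mod 19)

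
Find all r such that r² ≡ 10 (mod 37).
The square roots of 10 mod 37 are 26 and 11. Verify: 26² = 676 ≡ 10 (mod 37)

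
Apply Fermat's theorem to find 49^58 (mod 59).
By Fermat's Little Theorem, 49^{58} ≡ 1 (mod 59) since 59 is prime and gcd(49, 59) = 1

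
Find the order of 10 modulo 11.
Powers of 10 mod 11: 10^1≡10, 10^2≡1. Order = 2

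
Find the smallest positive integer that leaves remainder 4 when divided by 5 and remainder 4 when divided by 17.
M = 5 × 17 = 85. M₁ = 17, y₁ ≡ 3 (mod 5). M₂ = 5, y₂ ≡ 7 (mod 17). k = 4×17×3 + 4×5×7 ≡ 4 (mod 85). The smallest positive such number is 4.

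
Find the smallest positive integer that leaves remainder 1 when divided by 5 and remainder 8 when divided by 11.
M = 5 × 11 = 55. M₁ = 11, y₁ ≡ 1 (mod 5). M₂ = 5, y₂ ≡ 9 (mod 11). x = 1×11×1 + 8×5×9 ≡ 41 (mod 55). The smallest positive such number is 41.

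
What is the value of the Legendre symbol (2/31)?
(2/31) = 2^{15} mod 31 = 1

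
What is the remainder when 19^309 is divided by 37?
Using Fermat: 19^{36} ≡ 1 (mod 37). 309 ≡ 21 (mod 36). So 19^{309} ≡ 19^{21} ≡ 23 (mod 37)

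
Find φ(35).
24

Prime factorization: 35 = 5 × 7
Using the formula φ(n) = n × Π(1 - 1/p) for each prime factor p:
φ(35) = 35 × (1 - 1/5) × (1 - 1/7)
φ(35) = 24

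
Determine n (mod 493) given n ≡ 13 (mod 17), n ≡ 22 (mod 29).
370

Using the Chinese Remainder Theorem:
M = product of moduli = 493
For equation 1: M_1 = 29, 29 ≡ 12 (mod 17), inverse of 29 mod 17 is 10 (check: 12 × 10 = 120 ≡ 1 (mod 17))
For equation 2: M_2 = 17, 17 ≡ 17 (mod 29), inverse of 17 mod 29 is 12 (check: 17 × 12 = 204 ≡ 1 (mod 29))
Combine: n ≡ Σ r_i×M_i×(M_i⁻¹ mod m_i) = 13×29×10 + 22×17×12 = 3770 + 4488 = 8258
8258 mod 493 = 370
n ≡ 370 (mod 493)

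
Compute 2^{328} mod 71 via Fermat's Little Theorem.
27

By Fermat's Little Theorem, a^(p-1) ≡ 1 (mod p) for prime p and gcd(a, p) = 1
Here p = 71, so 2^70 ≡ 1 (mod 71)
We can reduce the exponent: 328 mod 70 = 48
So 2^328 ≡ 2^48 (mod 71)
Computing: 2^48 mod 71 = 27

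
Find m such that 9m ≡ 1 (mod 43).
9^(-1) ≡ 24 (mod 43). Verification: 9 × 24 = 216 ≡ 1 (mod 43)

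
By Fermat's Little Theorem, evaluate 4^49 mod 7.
By Fermat: 4^{6} ≡ 1 (mod 7). 49 = 8×6 + 1. So 4^{49} ≡ 4^{1} ≡ 4 (mod 7)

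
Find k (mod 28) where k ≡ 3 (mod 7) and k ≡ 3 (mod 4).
M = 7 × 4 = 28. M₁ = 4, y₁ ≡ 2 (mod 7). M₂ = 7, y₂ ≡ 3 (mod 4). k = 3×4×2 + 3×7×3 ≡ 3 (mod 28)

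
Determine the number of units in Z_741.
432

Prime factorization: 741 = 3 × 13 × 19
Using the formula φ(n) = n × Π(1 - 1/p) for each prime factor p:
φ(741) = 741 × (1 - 1/3) × (1 - 1/13) × (1 - 1/19)
φ(741) = 432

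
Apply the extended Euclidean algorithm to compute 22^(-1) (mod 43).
Extended GCD: 22(2) + 43(-1) = 1. So 22^(-1) ≡ 2 ≡ 2 (mod 43). Verify: 22 × 2 = 44 ≡ 1 (mod 43)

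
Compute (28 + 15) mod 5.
3

(28 + 15) = 43
43 mod 5 = 3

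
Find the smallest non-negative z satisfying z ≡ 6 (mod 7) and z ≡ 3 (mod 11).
M = 7 × 11 = 77. M₁ = 11, y₁ ≡ 2 (mod 7). M₂ = 7, y₂ ≡ 8 (mod 11). z = 6×11×2 + 3×7×8 ≡ 69 (mod 77)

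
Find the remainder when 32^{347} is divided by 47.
By Fermat: 32^{46} ≡ 1 (mod 47). 347 = 7×46 + 25. So 32^{347} ≡ 32^{25} ≡ 37 (mod 47)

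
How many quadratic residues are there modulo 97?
For prime 97, there are (p-1)/2 = (97-1)/2 = 48 quadratic residues (excluding 0).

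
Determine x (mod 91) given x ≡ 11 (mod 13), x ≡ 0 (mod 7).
63

Using the Chinese Remainder Theorem:
M = product of moduli = 91
For equation 1: M_1 = 7, 7 ≡ 7 (mod 13), inverse of 7 mod 13 is 2 (check: 7 × 2 = 14 ≡ 1 (mod 13))
For equation 2: M_2 = 13, 13 ≡ 6 (mod 7), inverse of 13 mod 7 is 6 (check: 6 × 6 = 36 ≡ 1 (mod 7))
Combine: x ≡ Σ r_i×M_i×(M_i⁻¹ mod m_i) = 11×7×2 + 0×13×6 = 154 + 0 = 154
154 mod 91 = 63
x ≡ 63 (mod 91)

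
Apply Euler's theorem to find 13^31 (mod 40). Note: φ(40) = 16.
By Euler: 13^{16} ≡ 1 (mod 40) since gcd(13, 40) = 1. 31 = 1×16 + 15. So 13^{31} ≡ 13^{15} ≡ 37 (mod 40)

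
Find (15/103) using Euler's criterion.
(15/103) = 15^{51} mod 103 = 1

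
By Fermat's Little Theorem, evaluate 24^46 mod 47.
By Fermat's Little Theorem, 24^{46} ≡ 1 (mod 47) since 47 is prime and gcd(24, 47) = 1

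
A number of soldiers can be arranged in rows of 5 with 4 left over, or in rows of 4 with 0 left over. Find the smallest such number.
M = 5 × 4 = 20. M₁ = 4, y₁ ≡ 4 (mod 5). M₂ = 5, y₂ ≡ 1 (mod 4). y = 4×4×4 + 0×5×1 ≡ 4 (mod 20). The smallest positive such number is 4.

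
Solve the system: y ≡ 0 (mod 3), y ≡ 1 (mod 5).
M = 3 × 5 = 15. M₁ = 5, y₁ ≡ 2 (mod 3). M₂ = 3, y₂ ≡ 2 (mod 5). y = 0×5×2 + 1×3×2 ≡ 6 (mod 15)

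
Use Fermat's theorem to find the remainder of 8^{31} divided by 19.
8

By Fermat's Little Theorem, a^(p-1) ≡ 1 (mod p) for prime p and gcd(a, p) = 1
Here p = 19, so 8^18 ≡ 1 (mod 19)
We can reduce the exponent: 31 mod 18 = 13
So 8^31 ≡ 8^13 (mod 19)
Computing: 8^13 mod 19 = 8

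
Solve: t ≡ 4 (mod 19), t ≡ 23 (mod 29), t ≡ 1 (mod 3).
M = 19 × 29 × 3 = 1653. M₁ = 87, y₁ ≡ 7 (mod 19). M₂ = 57, y₂ ≡ 28 (mod 29). M₃ = 551, y₃ ≡ 2 (mod 3). t = 4×87×7 + 23×57×28 + 1×551×2 ≡ 574 (mod 1653)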